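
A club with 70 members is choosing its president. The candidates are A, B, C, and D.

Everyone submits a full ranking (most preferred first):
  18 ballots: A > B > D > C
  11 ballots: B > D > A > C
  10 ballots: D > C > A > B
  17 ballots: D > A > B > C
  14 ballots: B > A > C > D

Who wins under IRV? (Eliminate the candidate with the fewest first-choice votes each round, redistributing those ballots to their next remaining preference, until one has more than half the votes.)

B

Round 1: A 18, B 25, C 0, D 27. C eliminated.
Round 2: A 18, B 25, D 27. A eliminated.
Round 3: B 43, D 27. B has a majority (≥36).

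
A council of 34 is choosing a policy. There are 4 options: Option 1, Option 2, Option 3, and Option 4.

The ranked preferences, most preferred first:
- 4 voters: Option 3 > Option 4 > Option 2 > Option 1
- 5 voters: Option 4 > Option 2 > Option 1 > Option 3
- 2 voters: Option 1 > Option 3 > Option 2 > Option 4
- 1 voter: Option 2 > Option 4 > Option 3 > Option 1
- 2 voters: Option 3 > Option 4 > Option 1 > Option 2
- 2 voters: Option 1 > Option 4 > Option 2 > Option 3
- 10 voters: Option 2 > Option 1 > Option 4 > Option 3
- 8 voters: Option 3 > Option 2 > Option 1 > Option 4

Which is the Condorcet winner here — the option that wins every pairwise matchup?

Option 2

Option 2 vs Option 1: 28–6
Option 2 vs Option 3: 18–16
Option 2 vs Option 4: 21–13
Option 2 beats every other option.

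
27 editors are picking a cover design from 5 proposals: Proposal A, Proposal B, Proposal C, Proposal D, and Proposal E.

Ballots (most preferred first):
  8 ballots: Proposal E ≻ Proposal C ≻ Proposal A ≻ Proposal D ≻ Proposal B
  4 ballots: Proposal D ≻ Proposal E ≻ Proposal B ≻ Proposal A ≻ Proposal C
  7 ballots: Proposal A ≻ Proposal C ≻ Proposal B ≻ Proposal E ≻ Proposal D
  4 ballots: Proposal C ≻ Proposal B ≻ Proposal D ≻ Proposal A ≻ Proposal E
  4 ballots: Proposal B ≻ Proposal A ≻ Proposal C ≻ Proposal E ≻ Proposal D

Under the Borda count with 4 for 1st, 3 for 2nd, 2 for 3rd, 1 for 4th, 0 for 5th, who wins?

Proposal C

Proposal A: 8×2 + 4×1 + 7×4 + 4×1 + 4×3 = 64
Proposal B: 8×0 + 4×2 + 7×2 + 4×3 + 4×4 = 50
Proposal C: 8×3 + 4×0 + 7×3 + 4×4 + 4×2 = 69
Proposal D: 8×1 + 4×4 + 7×0 + 4×2 + 4×0 = 32
Proposal E: 8×4 + 4×3 + 7×1 + 4×0 + 4×1 = 55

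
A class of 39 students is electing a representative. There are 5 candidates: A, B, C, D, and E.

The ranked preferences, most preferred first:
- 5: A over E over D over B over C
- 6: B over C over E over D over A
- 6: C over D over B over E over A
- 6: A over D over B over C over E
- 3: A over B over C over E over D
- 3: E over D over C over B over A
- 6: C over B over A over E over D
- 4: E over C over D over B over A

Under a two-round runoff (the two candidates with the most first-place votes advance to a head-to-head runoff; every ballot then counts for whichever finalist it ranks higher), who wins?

Round 1 first-place votes: A 14, B 6, C 12, D 0, E 7. A and C advance.
Runoff: A is ranked above C on 14 ballots, C above A on 25.

C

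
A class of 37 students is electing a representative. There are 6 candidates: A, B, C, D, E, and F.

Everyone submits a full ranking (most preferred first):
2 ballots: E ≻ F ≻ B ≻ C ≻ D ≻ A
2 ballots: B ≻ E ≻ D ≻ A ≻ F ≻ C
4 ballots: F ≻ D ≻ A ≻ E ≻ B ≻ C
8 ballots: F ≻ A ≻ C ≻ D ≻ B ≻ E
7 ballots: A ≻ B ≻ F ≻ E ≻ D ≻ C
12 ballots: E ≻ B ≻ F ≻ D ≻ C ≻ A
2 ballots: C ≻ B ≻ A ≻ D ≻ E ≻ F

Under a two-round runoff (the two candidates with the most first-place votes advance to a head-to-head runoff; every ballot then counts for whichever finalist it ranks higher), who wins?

F

Round 1 first-place votes: A 7, B 2, C 2, D 0, E 14, F 12. E and F advance.
Runoff: E is ranked above F on 18 ballots, F above E on 19.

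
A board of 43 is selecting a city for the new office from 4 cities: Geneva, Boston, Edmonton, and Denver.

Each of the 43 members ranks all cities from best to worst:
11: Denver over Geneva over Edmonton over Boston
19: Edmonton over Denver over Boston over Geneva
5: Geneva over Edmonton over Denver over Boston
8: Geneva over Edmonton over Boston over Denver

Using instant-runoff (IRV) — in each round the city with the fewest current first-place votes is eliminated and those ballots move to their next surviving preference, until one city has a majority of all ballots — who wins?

Geneva

Round 1: Geneva 13, Boston 0, Edmonton 19, Denver 11. Boston eliminated.
Round 2: Geneva 13, Edmonton 19, Denver 11. Denver eliminated.
Round 3: Geneva 24, Edmonton 19. Geneva has a majority (≥22).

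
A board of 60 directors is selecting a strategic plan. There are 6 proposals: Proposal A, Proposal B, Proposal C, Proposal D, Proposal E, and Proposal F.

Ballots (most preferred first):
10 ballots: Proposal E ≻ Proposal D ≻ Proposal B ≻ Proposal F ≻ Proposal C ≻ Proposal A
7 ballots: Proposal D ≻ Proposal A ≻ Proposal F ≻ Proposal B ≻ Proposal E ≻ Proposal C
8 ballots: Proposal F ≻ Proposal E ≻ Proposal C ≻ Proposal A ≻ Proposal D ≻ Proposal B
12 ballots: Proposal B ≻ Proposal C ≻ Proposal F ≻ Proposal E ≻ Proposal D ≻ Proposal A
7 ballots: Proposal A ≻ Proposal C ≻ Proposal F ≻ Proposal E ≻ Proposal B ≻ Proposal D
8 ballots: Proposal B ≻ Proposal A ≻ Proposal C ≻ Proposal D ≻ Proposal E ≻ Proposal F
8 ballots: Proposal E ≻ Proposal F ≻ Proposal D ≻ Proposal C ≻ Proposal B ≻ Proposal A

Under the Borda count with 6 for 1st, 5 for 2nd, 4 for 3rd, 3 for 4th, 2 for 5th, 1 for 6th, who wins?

Proposal E

Proposal A: 10×1 + 7×5 + 8×3 + 12×1 + 7×6 + 8×5 + 8×1 = 171
Proposal B: 10×4 + 7×3 + 8×1 + 12×6 + 7×2 + 8×6 + 8×2 = 219
Proposal C: 10×2 + 7×1 + 8×4 + 12×5 + 7×5 + 8×4 + 8×3 = 210
Proposal D: 10×5 + 7×6 + 8×2 + 12×2 + 7×1 + 8×3 + 8×4 = 195
Proposal E: 10×6 + 7×2 + 8×5 + 12×3 + 7×3 + 8×2 + 8×6 = 235
Proposal F: 10×3 + 7×4 + 8×6 + 12×4 + 7×4 + 8×1 + 8×5 = 230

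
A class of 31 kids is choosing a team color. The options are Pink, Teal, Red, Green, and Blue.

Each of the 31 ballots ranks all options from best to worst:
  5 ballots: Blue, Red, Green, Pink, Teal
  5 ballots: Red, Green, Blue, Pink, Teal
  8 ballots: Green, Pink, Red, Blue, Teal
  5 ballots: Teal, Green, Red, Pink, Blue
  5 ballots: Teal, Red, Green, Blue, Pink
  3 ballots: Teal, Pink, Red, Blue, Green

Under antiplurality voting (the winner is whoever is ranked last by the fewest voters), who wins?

Red

Last-place votes: Pink 5, Teal 18, Red 0, Green 3, Blue 5.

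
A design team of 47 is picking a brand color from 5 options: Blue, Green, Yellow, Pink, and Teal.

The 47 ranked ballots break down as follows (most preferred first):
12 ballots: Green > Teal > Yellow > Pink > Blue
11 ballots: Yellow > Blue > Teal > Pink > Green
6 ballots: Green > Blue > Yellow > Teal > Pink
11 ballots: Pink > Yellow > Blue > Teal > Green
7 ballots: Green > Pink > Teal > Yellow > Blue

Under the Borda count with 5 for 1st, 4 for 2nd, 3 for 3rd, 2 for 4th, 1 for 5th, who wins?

Yellow

Blue: 12×1 + 11×4 + 6×4 + 11×3 + 7×1 = 120
Green: 12×5 + 11×1 + 6×5 + 11×1 + 7×5 = 147
Yellow: 12×3 + 11×5 + 6×3 + 11×4 + 7×2 = 167
Pink: 12×2 + 11×2 + 6×1 + 11×5 + 7×4 = 135
Teal: 12×4 + 11×3 + 6×2 + 11×2 + 7×3 = 136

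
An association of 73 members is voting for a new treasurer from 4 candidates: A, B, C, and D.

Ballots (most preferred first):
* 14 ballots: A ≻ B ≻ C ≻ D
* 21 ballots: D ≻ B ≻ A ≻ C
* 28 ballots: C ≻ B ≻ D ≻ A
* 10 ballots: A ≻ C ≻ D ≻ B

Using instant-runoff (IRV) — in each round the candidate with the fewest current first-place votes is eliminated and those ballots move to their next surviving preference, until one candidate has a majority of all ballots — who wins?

Round 1: A 24, B 0, C 28, D 21. B eliminated.
Round 2: A 24, C 28, D 21. D eliminated.
Round 3: A 45, C 28. A has a majority (≥37).

A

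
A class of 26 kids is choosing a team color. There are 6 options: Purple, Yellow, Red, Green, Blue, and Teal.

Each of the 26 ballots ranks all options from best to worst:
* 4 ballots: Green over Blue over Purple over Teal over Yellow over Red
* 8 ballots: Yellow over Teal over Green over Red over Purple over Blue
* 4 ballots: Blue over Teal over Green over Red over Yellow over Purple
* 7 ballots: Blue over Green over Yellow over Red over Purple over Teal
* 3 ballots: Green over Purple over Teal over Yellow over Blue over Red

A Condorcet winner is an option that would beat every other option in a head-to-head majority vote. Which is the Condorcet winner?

Green vs Purple: 26–0
Green vs Yellow: 18–8
Green vs Red: 26–0
Green vs Blue: 15–11
Green vs Teal: 14–12
Green beats every other option.

Green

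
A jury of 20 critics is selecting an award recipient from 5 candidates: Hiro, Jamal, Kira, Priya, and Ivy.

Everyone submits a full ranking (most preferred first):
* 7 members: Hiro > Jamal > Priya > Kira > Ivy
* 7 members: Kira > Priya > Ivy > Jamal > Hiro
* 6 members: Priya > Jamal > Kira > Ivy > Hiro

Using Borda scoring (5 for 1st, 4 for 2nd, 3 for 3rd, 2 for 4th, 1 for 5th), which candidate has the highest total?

Priya

Hiro: 7×5 + 7×1 + 6×1 = 48
Jamal: 7×4 + 7×2 + 6×4 = 66
Kira: 7×2 + 7×5 + 6×3 = 67
Priya: 7×3 + 7×4 + 6×5 = 79
Ivy: 7×1 + 7×3 + 6×2 = 40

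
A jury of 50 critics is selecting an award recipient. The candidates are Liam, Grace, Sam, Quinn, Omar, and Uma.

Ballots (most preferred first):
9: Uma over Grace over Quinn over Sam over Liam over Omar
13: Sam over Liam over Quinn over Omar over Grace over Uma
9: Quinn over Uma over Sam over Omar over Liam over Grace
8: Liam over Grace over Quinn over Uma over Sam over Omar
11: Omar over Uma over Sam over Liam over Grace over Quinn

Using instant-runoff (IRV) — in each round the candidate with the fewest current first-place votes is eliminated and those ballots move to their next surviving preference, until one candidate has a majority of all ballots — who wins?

Round 1: Liam 8, Grace 0, Sam 13, Quinn 9, Omar 11, Uma 9. Grace eliminated.
Round 2: Liam 8, Sam 13, Quinn 9, Omar 11, Uma 9. Liam eliminated.
Round 3: Sam 13, Quinn 17, Omar 11, Uma 9. Uma eliminated.
Round 4: Sam 13, Quinn 26, Omar 11. Quinn has a majority (≥26).

Quinn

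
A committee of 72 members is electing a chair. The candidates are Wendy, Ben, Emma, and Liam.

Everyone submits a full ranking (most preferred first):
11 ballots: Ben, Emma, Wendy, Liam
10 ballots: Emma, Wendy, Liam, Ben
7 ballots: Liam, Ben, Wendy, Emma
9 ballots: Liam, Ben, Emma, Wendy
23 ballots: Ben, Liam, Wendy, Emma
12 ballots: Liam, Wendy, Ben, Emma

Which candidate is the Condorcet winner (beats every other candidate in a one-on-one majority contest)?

Liam

Liam vs Wendy: 51–21
Liam vs Ben: 38–34
Liam vs Emma: 51–21
Liam beats every other candidate.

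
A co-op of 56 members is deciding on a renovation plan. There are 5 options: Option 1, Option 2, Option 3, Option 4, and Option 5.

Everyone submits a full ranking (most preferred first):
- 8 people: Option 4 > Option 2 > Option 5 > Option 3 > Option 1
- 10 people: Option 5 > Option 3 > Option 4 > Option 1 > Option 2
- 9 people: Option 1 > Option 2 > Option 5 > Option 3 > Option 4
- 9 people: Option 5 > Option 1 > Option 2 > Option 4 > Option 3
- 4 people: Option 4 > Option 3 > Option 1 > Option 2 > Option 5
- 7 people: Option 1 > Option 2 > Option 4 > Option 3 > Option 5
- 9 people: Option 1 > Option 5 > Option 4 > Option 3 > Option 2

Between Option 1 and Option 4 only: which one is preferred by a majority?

Option 1

Option 1 is ranked above Option 4 on 34 ballots; Option 4 above Option 1 on 22.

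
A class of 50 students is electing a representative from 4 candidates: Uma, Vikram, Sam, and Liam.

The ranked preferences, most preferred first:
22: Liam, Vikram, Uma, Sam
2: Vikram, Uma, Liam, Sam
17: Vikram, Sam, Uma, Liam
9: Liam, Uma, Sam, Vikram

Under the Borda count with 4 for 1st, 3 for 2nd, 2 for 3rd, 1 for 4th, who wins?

Vikram

Uma: 22×2 + 2×3 + 17×2 + 9×3 = 111
Vikram: 22×3 + 2×4 + 17×4 + 9×1 = 151
Sam: 22×1 + 2×1 + 17×3 + 9×2 = 93
Liam: 22×4 + 2×2 + 17×1 + 9×4 = 145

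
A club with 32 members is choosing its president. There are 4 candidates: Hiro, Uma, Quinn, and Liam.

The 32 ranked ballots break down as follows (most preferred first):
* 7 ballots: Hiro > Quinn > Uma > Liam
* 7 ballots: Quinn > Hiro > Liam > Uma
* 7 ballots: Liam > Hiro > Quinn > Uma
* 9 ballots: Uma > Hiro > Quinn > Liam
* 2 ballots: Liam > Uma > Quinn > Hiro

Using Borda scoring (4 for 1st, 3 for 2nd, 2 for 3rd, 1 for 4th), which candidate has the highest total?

Hiro: 7×4 + 7×3 + 7×3 + 9×3 + 2×1 = 99
Uma: 7×2 + 7×1 + 7×1 + 9×4 + 2×3 = 70
Quinn: 7×3 + 7×4 + 7×2 + 9×2 + 2×2 = 85
Liam: 7×1 + 7×2 + 7×4 + 9×1 + 2×4 = 66

Hiro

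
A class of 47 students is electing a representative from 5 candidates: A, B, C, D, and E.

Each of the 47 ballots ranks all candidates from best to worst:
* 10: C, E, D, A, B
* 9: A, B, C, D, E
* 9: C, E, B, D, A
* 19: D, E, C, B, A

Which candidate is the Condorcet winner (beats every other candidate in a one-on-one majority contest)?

C vs A: 38–9
C vs B: 38–9
C vs D: 28–19
C vs E: 28–19
C beats every other candidate.

C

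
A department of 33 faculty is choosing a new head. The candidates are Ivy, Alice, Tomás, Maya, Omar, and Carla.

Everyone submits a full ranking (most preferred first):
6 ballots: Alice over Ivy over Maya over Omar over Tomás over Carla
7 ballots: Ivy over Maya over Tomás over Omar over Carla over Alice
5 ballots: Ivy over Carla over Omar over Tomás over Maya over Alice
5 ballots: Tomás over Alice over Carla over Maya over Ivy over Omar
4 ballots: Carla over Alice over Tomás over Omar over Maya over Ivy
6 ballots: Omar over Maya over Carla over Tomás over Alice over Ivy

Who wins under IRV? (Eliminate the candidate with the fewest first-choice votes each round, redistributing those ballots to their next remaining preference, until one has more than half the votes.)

Alice

Round 1: Ivy 12, Alice 6, Tomás 5, Maya 0, Omar 6, Carla 4. Maya eliminated.
Round 2: Ivy 12, Alice 6, Tomás 5, Omar 6, Carla 4. Carla eliminated.
Round 3: Ivy 12, Alice 10, Tomás 5, Omar 6. Tomás eliminated.
Round 4: Ivy 12, Alice 15, Omar 6. Omar eliminated.
Round 5: Ivy 12, Alice 21. Alice has a majority (≥17).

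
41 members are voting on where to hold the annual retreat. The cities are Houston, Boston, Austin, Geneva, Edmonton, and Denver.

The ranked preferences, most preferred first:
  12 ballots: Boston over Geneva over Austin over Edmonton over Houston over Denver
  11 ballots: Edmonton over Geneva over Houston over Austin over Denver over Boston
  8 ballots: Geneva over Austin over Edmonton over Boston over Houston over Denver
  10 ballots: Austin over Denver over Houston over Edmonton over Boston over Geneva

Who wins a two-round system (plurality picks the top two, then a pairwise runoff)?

Edmonton

Round 1 first-place votes: Houston 0, Boston 12, Austin 10, Geneva 8, Edmonton 11, Denver 0. Boston and Edmonton advance.
Runoff: Boston is ranked above Edmonton on 12 ballots, Edmonton above Boston on 29.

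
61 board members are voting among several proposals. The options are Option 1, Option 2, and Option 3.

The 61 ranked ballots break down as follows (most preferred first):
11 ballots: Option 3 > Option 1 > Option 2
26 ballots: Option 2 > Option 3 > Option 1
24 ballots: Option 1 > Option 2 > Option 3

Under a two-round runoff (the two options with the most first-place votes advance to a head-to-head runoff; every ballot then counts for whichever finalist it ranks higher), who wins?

Round 1 first-place votes: Option 1 24, Option 2 26, Option 3 11. Option 2 and Option 1 advance.
Runoff: Option 2 is ranked above Option 1 on 26 ballots, Option 1 above Option 2 on 35.

Option 1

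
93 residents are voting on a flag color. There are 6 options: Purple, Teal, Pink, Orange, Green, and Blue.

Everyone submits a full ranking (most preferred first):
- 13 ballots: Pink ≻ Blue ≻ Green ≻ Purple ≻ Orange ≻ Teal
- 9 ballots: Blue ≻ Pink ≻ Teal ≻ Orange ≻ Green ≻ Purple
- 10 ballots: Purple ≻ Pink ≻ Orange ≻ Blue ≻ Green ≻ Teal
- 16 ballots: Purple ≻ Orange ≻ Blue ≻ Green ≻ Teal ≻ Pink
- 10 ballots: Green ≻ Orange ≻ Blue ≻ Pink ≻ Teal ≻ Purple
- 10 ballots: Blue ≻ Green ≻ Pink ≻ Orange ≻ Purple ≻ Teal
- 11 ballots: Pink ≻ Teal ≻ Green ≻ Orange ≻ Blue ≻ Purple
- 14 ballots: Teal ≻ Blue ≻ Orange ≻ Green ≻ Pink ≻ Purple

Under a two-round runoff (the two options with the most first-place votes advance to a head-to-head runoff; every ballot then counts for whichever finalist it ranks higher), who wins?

Round 1 first-place votes: Purple 26, Teal 14, Pink 24, Orange 0, Green 10, Blue 19. Purple and Pink advance.
Runoff: Purple is ranked above Pink on 26 ballots, Pink above Purple on 67.

Pink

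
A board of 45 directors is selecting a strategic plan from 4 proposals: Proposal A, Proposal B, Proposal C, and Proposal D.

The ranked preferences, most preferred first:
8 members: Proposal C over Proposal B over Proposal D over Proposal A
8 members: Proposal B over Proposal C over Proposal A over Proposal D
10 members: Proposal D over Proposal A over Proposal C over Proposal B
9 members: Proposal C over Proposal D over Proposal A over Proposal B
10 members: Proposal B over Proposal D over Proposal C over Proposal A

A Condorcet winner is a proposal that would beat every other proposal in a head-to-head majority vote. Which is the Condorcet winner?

Proposal C vs Proposal A: 35–10
Proposal C vs Proposal B: 27–18
Proposal C vs Proposal D: 25–20
Proposal C beats every other proposal.

Proposal C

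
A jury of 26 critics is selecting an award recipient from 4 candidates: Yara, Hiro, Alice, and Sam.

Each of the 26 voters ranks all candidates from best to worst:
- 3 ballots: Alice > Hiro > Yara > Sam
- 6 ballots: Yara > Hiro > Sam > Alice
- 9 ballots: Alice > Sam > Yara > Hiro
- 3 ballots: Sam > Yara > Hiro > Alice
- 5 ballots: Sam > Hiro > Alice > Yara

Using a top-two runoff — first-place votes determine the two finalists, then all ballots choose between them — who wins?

Round 1 first-place votes: Yara 6, Hiro 0, Alice 12, Sam 8. Alice and Sam advance.
Runoff: Alice is ranked above Sam on 12 ballots, Sam above Alice on 14.

Sam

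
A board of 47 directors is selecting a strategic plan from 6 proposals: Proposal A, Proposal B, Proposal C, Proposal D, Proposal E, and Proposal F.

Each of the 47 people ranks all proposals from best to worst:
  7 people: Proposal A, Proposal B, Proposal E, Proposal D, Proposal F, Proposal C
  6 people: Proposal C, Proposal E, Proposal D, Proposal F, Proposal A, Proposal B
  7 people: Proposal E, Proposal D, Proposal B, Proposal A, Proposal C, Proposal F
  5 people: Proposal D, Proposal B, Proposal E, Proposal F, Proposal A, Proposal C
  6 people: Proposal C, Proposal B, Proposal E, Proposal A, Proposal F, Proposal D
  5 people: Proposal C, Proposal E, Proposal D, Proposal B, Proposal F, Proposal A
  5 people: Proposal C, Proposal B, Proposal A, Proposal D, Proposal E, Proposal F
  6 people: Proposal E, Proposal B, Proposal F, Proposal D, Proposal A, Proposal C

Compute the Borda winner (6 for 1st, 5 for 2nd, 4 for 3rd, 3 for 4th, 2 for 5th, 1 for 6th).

Proposal E

Proposal A: 7×6 + 6×2 + 7×3 + 5×2 + 6×3 + 5×1 + 5×4 + 6×2 = 140
Proposal B: 7×5 + 6×1 + 7×4 + 5×5 + 6×5 + 5×3 + 5×5 + 6×5 = 194
Proposal C: 7×1 + 6×6 + 7×2 + 5×1 + 6×6 + 5×6 + 5×6 + 6×1 = 164
Proposal D: 7×3 + 6×4 + 7×5 + 5×6 + 6×1 + 5×4 + 5×3 + 6×3 = 169
Proposal E: 7×4 + 6×5 + 7×6 + 5×4 + 6×4 + 5×5 + 5×2 + 6×6 = 215
Proposal F: 7×2 + 6×3 + 7×1 + 5×3 + 6×2 + 5×2 + 5×1 + 6×4 = 105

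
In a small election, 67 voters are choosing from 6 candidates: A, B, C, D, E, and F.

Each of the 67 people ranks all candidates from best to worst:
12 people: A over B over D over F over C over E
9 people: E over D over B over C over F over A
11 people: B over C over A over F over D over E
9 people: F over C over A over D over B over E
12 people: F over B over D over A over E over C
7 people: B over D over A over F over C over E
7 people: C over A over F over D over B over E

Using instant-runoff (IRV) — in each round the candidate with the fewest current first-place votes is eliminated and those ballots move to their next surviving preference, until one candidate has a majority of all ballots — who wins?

Round 1: A 12, B 18, C 7, D 0, E 9, F 21. D eliminated.
Round 2: A 12, B 18, C 7, E 9, F 21. C eliminated.
Round 3: A 19, B 18, E 9, F 21. E eliminated.
Round 4: A 19, B 27, F 21. A eliminated.
Round 5: B 39, F 28. B has a majority (≥34).

B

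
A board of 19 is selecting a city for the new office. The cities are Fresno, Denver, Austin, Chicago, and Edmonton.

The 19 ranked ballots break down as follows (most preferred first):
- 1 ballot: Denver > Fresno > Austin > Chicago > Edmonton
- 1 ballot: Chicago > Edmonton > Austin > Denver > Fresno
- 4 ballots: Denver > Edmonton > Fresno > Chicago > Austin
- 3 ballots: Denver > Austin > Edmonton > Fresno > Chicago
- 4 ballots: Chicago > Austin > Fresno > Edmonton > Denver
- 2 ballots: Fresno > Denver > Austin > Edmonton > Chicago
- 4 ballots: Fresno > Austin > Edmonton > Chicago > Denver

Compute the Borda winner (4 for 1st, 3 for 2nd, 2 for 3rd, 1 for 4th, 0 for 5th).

Fresno: 1×3 + 1×0 + 4×2 + 3×1 + 4×2 + 2×4 + 4×4 = 46
Denver: 1×4 + 1×1 + 4×4 + 3×4 + 4×0 + 2×3 + 4×0 = 39
Austin: 1×2 + 1×2 + 4×0 + 3×3 + 4×3 + 2×2 + 4×3 = 41
Chicago: 1×1 + 1×4 + 4×1 + 3×0 + 4×4 + 2×0 + 4×1 = 29
Edmonton: 1×0 + 1×3 + 4×3 + 3×2 + 4×1 + 2×1 + 4×2 = 35

Fresno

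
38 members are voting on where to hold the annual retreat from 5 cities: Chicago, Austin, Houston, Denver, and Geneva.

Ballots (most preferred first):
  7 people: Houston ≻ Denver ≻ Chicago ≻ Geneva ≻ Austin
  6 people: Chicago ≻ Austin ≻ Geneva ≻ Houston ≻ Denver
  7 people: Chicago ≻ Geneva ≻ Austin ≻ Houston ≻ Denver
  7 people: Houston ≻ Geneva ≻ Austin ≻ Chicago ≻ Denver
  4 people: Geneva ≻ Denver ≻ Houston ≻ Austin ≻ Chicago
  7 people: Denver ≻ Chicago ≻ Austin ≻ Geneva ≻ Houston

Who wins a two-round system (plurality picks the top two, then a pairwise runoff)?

Round 1 first-place votes: Chicago 13, Austin 0, Houston 14, Denver 7, Geneva 4. Houston and Chicago advance.
Runoff: Houston is ranked above Chicago on 18 ballots, Chicago above Houston on 20.

Chicago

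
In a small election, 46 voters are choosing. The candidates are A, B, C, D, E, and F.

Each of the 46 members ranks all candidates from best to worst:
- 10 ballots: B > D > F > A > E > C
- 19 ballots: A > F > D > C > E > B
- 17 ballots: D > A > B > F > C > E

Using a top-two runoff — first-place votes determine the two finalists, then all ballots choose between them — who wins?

Round 1 first-place votes: A 19, B 10, C 0, D 17, E 0, F 0. A and D advance.
Runoff: A is ranked above D on 19 ballots, D above A on 27.

D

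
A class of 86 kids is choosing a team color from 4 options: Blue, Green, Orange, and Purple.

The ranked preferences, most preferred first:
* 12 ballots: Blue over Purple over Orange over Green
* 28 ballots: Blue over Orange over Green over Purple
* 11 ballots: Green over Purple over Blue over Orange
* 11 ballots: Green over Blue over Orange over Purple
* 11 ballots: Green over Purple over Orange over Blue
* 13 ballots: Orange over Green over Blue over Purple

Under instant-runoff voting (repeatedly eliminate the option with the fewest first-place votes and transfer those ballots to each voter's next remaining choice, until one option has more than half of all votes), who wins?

Round 1: Blue 40, Green 33, Orange 13, Purple 0. Purple eliminated.
Round 2: Blue 40, Green 33, Orange 13. Orange eliminated.
Round 3: Blue 40, Green 46. Green has a majority (≥44).

Green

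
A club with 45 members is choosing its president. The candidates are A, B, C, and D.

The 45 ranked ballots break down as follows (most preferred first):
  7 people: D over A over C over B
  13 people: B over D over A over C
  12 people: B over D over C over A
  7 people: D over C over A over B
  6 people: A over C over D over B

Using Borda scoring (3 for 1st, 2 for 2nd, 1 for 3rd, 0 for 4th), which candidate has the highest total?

A: 7×2 + 13×1 + 12×0 + 7×1 + 6×3 = 52
B: 7×0 + 13×3 + 12×3 + 7×0 + 6×0 = 75
C: 7×1 + 13×0 + 12×1 + 7×2 + 6×2 = 45
D: 7×3 + 13×2 + 12×2 + 7×3 + 6×1 = 98

D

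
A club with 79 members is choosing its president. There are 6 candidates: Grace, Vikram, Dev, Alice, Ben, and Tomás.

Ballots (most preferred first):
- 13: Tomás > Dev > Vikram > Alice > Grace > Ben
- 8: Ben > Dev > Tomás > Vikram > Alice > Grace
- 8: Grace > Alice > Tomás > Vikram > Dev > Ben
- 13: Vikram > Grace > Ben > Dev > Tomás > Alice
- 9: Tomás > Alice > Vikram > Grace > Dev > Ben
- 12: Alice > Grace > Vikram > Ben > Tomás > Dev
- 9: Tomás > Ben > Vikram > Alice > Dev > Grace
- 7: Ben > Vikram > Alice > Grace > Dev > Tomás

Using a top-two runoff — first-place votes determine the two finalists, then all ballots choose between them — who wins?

Ben

Round 1 first-place votes: Grace 8, Vikram 13, Dev 0, Alice 12, Ben 15, Tomás 31. Tomás and Ben advance.
Runoff: Tomás is ranked above Ben on 39 ballots, Ben above Tomás on 40.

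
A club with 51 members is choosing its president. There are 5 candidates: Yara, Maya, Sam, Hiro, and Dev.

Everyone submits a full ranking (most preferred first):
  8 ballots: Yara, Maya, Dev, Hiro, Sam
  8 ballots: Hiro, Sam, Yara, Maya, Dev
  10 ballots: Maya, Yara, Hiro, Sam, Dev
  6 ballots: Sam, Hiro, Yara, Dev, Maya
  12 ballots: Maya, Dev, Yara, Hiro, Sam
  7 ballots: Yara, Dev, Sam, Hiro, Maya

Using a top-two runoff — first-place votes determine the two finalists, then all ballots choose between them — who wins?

Yara

Round 1 first-place votes: Yara 15, Maya 22, Sam 6, Hiro 8, Dev 0. Maya and Yara advance.
Runoff: Maya is ranked above Yara on 22 ballots, Yara above Maya on 29.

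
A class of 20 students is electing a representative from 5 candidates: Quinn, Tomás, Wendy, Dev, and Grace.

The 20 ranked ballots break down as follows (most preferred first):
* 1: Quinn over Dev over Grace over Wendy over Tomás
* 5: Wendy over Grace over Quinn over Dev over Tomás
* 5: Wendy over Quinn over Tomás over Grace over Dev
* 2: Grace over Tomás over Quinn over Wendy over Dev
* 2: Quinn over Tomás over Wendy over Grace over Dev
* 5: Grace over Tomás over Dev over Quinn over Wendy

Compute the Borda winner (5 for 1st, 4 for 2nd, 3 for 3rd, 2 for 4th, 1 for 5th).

Grace

Quinn: 1×5 + 5×3 + 5×4 + 2×3 + 2×5 + 5×2 = 66
Tomás: 1×1 + 5×1 + 5×3 + 2×4 + 2×4 + 5×4 = 57
Wendy: 1×2 + 5×5 + 5×5 + 2×2 + 2×3 + 5×1 = 67
Dev: 1×4 + 5×2 + 5×1 + 2×1 + 2×1 + 5×3 = 38
Grace: 1×3 + 5×4 + 5×2 + 2×5 + 2×2 + 5×5 = 72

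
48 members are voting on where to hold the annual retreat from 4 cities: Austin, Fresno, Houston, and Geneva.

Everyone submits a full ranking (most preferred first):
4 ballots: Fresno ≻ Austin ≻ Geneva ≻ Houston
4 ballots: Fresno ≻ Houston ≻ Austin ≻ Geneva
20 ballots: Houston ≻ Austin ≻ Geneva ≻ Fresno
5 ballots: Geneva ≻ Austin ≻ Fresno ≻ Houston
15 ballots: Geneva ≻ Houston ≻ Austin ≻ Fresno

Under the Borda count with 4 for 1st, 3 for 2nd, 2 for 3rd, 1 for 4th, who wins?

Houston

Austin: 4×3 + 4×2 + 20×3 + 5×3 + 15×2 = 125
Fresno: 4×4 + 4×4 + 20×1 + 5×2 + 15×1 = 77
Houston: 4×1 + 4×3 + 20×4 + 5×1 + 15×3 = 146
Geneva: 4×2 + 4×1 + 20×2 + 5×4 + 15×4 = 132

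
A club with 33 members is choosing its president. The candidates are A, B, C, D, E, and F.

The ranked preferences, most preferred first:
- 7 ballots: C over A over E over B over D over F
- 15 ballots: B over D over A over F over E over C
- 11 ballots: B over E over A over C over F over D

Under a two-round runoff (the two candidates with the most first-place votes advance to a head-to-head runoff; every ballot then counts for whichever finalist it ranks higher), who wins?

Round 1 first-place votes: A 0, B 26, C 7, D 0, E 0, F 0. B and C advance.
Runoff: B is ranked above C on 26 ballots, C above B on 7.

B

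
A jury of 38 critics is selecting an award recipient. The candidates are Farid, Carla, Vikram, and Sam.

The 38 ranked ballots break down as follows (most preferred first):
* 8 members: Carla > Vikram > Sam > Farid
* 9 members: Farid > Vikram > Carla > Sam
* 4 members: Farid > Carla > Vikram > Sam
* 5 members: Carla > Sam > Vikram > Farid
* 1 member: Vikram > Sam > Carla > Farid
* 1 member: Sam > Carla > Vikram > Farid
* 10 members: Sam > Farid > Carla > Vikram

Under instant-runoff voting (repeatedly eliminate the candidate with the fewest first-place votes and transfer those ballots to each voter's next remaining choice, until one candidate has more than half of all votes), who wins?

Farid

Round 1: Farid 13, Carla 13, Vikram 1, Sam 11. Vikram eliminated.
Round 2: Farid 13, Carla 13, Sam 12. Sam eliminated.
Round 3: Farid 23, Carla 15. Farid has a majority (≥20).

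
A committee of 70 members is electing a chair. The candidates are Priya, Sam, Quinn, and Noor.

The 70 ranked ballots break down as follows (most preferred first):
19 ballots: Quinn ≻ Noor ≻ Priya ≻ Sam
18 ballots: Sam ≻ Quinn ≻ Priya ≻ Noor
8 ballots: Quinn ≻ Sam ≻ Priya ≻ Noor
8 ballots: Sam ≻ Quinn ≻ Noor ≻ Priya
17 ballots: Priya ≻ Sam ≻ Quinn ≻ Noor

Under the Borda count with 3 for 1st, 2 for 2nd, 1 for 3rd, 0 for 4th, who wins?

Quinn

Priya: 19×1 + 18×1 + 8×1 + 8×0 + 17×3 = 96
Sam: 19×0 + 18×3 + 8×2 + 8×3 + 17×2 = 128
Quinn: 19×3 + 18×2 + 8×3 + 8×2 + 17×1 = 150
Noor: 19×2 + 18×0 + 8×0 + 8×1 + 17×0 = 46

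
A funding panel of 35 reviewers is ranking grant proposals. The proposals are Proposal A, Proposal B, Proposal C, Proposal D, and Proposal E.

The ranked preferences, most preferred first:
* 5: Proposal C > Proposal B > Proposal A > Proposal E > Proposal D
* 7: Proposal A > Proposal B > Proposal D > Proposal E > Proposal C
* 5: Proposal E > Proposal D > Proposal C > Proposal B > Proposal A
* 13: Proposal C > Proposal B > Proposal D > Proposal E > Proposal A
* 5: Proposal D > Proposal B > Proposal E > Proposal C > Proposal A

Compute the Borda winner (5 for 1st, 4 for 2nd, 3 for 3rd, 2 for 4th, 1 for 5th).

Proposal A: 5×3 + 7×5 + 5×1 + 13×1 + 5×1 = 73
Proposal B: 5×4 + 7×4 + 5×2 + 13×4 + 5×4 = 130
Proposal C: 5×5 + 7×1 + 5×3 + 13×5 + 5×2 = 122
Proposal D: 5×1 + 7×3 + 5×4 + 13×3 + 5×5 = 110
Proposal E: 5×2 + 7×2 + 5×5 + 13×2 + 5×3 = 90

Proposal B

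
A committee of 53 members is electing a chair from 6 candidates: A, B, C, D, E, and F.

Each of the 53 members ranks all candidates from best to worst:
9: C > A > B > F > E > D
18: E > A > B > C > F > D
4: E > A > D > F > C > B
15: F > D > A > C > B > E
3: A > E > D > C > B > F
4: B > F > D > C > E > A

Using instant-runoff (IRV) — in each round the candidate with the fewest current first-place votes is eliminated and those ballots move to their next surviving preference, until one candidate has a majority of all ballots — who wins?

F

Round 1: A 3, B 4, C 9, D 0, E 22, F 15. D eliminated.
Round 2: A 3, B 4, C 9, E 22, F 15. A eliminated.
Round 3: B 4, C 9, E 25, F 15. B eliminated.
Round 4: C 9, E 25, F 19. C eliminated.
Round 5: E 25, F 28. F has a majority (≥27).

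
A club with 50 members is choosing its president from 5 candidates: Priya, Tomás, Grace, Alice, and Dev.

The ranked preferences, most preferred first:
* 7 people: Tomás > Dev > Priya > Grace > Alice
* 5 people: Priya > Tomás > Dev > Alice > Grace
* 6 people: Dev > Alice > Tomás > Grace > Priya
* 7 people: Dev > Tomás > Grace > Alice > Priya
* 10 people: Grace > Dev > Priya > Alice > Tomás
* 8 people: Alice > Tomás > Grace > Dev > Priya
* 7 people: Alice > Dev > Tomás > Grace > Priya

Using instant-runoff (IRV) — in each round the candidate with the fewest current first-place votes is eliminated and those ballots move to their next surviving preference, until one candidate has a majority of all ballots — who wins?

Dev

Round 1: Priya 5, Tomás 7, Grace 10, Alice 15, Dev 13. Priya eliminated.
Round 2: Tomás 12, Grace 10, Alice 15, Dev 13. Grace eliminated.
Round 3: Tomás 12, Alice 15, Dev 23. Tomás eliminated.
Round 4: Alice 15, Dev 35. Dev has a majority (≥26).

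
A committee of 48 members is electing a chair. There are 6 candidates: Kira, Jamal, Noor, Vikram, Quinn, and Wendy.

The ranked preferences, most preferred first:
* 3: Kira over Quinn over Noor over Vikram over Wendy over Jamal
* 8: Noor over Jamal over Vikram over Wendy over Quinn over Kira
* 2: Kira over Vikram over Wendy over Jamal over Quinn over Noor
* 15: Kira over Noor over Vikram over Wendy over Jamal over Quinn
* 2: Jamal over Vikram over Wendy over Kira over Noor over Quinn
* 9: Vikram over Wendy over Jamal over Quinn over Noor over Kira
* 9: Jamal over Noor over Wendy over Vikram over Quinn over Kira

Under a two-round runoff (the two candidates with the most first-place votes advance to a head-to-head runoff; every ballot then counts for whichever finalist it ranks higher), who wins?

Round 1 first-place votes: Kira 20, Jamal 11, Noor 8, Vikram 9, Quinn 0, Wendy 0. Kira and Jamal advance.
Runoff: Kira is ranked above Jamal on 20 ballots, Jamal above Kira on 28.

Jamal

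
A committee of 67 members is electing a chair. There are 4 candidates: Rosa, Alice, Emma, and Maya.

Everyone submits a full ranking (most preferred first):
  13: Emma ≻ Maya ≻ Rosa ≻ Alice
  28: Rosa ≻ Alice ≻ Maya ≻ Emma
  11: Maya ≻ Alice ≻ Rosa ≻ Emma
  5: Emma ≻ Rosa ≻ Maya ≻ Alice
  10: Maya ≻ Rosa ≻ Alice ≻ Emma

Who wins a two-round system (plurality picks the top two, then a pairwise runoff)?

Maya

Round 1 first-place votes: Rosa 28, Alice 0, Emma 18, Maya 21. Rosa and Maya advance.
Runoff: Rosa is ranked above Maya on 33 ballots, Maya above Rosa on 34.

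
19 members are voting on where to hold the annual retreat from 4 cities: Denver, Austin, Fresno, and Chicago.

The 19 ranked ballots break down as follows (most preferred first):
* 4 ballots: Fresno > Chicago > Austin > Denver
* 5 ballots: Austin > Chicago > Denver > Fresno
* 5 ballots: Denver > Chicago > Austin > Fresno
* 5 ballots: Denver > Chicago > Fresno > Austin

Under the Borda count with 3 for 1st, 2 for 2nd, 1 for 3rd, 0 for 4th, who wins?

Denver: 4×0 + 5×1 + 5×3 + 5×3 = 35
Austin: 4×1 + 5×3 + 5×1 + 5×0 = 24
Fresno: 4×3 + 5×0 + 5×0 + 5×1 = 17
Chicago: 4×2 + 5×2 + 5×2 + 5×2 = 38

Chicago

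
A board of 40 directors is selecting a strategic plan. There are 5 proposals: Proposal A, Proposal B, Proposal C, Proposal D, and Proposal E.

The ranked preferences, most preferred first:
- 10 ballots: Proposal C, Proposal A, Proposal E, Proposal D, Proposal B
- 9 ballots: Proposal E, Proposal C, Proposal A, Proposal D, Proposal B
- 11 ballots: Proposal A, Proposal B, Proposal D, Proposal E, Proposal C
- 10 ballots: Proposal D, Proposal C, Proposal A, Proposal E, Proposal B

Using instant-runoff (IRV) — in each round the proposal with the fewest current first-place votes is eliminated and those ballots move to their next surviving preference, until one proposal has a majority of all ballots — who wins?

Round 1: Proposal A 11, Proposal B 0, Proposal C 10, Proposal D 10, Proposal E 9. Proposal B eliminated.
Round 2: Proposal A 11, Proposal C 10, Proposal D 10, Proposal E 9. Proposal E eliminated.
Round 3: Proposal A 11, Proposal C 19, Proposal D 10. Proposal D eliminated.
Round 4: Proposal A 11, Proposal C 29. Proposal C has a majority (≥21).

Proposal C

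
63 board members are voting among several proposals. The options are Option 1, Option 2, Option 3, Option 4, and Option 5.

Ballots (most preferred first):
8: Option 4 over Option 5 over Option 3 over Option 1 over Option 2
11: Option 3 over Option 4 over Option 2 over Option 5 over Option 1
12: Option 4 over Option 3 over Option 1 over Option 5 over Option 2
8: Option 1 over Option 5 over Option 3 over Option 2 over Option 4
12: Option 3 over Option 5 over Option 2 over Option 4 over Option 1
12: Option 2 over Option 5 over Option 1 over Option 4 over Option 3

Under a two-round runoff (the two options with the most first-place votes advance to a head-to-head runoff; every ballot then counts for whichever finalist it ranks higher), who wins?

Round 1 first-place votes: Option 1 8, Option 2 12, Option 3 23, Option 4 20, Option 5 0. Option 3 and Option 4 advance.
Runoff: Option 3 is ranked above Option 4 on 31 ballots, Option 4 above Option 3 on 32.

Option 4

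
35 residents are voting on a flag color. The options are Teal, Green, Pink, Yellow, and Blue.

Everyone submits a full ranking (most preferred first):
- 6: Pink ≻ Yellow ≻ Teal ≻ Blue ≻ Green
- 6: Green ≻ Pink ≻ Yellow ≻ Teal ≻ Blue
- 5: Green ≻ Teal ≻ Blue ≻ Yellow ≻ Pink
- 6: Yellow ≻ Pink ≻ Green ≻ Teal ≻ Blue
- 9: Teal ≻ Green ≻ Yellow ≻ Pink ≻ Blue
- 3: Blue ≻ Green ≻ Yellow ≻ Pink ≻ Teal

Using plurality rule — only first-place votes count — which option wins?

First-place votes: Teal 9, Green 11, Pink 6, Yellow 6, Blue 3.

Green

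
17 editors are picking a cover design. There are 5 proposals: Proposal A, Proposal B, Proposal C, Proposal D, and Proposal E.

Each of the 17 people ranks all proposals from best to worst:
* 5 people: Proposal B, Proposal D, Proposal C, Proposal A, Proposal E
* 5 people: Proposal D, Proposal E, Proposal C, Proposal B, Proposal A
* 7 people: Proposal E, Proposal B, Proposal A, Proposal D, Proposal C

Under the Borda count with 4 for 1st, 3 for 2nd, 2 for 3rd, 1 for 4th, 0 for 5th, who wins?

Proposal A: 5×1 + 5×0 + 7×2 = 19
Proposal B: 5×4 + 5×1 + 7×3 = 46
Proposal C: 5×2 + 5×2 + 7×0 = 20
Proposal D: 5×3 + 5×4 + 7×1 = 42
Proposal E: 5×0 + 5×3 + 7×4 = 43

Proposal B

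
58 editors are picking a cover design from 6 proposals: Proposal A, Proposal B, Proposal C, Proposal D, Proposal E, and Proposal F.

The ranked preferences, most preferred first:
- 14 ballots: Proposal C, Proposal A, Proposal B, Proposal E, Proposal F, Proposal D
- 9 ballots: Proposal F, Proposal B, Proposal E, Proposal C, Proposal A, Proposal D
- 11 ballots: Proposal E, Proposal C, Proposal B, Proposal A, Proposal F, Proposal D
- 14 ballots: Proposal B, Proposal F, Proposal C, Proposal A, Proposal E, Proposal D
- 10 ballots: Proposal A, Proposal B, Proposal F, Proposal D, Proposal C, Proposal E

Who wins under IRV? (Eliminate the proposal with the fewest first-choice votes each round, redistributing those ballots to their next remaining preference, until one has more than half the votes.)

Proposal B

Round 1: Proposal A 10, Proposal B 14, Proposal C 14, Proposal D 0, Proposal E 11, Proposal F 9. Proposal D eliminated.
Round 2: Proposal A 10, Proposal B 14, Proposal C 14, Proposal E 11, Proposal F 9. Proposal F eliminated.
Round 3: Proposal A 10, Proposal B 23, Proposal C 14, Proposal E 11. Proposal A eliminated.
Round 4: Proposal B 33, Proposal C 14, Proposal E 11. Proposal B has a majority (≥30).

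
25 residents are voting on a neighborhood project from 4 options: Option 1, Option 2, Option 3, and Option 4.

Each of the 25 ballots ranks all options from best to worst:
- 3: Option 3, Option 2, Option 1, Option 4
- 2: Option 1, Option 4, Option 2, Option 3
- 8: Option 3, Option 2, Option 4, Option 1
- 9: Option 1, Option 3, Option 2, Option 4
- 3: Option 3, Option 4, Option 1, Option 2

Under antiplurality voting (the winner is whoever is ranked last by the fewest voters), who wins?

Option 3

Last-place votes: Option 1 8, Option 2 3, Option 3 2, Option 4 12.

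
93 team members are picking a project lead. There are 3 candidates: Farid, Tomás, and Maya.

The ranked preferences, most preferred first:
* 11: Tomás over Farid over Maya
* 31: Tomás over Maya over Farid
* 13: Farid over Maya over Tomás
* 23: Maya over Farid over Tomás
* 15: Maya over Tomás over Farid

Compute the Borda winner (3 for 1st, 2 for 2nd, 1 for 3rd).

Maya

Farid: 11×2 + 31×1 + 13×3 + 23×2 + 15×1 = 153
Tomás: 11×3 + 31×3 + 13×1 + 23×1 + 15×2 = 192
Maya: 11×1 + 31×2 + 13×2 + 23×3 + 15×3 = 213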